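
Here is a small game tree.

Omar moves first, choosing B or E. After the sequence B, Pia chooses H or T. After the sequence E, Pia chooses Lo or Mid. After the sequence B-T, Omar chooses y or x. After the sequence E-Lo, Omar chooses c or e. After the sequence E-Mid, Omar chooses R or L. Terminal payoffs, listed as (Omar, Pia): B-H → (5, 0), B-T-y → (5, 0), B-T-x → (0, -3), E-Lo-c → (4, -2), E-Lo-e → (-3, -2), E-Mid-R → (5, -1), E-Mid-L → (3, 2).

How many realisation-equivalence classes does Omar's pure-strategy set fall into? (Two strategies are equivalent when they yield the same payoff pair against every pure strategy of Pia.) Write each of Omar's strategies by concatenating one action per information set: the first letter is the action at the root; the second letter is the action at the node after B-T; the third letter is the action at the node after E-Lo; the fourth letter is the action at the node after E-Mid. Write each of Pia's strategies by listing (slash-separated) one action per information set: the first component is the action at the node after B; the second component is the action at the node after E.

Omar has 16 pure strategies: BycR, BycL, ByeR, ByeL, BxcR, BxcL, BxeR, BxeL, EycR, EycL, EyeR, EyeL, ExcR, ExcL, ExeR, ExeL. Columns: H/Lo, H/Mid, T/Lo, T/Mid.
{BycR, BycL, ByeR, ByeL} → row (5,0) (5,0) (5,0) (5,0)
{BxcR, BxcL, BxeR, BxeL} → row (5,0) (5,0) (0,-3) (0,-3)
{EycR, ExcR} → row (4,-2) (5,-1) (4,-2) (5,-1)
{EycL, ExcL} → row (4,-2) (3,2) (4,-2) (3,2)
{EyeR, ExeR} → row (-3,-2) (5,-1) (-3,-2) (5,-1)
{EyeL, ExeL} → row (-3,-2) (3,2) (-3,-2) (3,2)
That's 6 distinct rows out of 16 strategies.

6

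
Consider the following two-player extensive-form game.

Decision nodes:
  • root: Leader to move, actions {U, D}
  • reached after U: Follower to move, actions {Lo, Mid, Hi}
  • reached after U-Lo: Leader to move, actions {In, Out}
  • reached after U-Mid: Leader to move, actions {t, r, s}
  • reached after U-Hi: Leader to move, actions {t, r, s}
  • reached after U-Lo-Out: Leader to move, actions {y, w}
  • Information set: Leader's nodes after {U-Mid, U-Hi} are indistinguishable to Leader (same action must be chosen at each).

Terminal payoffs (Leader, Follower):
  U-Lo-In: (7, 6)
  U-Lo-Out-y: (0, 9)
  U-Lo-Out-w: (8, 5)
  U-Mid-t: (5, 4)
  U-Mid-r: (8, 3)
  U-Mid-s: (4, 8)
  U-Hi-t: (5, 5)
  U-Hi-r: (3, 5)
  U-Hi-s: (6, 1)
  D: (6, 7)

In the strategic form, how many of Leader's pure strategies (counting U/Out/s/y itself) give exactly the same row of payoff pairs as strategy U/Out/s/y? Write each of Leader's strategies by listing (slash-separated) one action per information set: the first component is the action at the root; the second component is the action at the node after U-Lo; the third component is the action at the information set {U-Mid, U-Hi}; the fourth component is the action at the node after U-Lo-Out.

Row for U/Out/s/y (columns Lo, Mid, Hi): (0,9) (4,8) (6,1).
Every one of Leader's information sets is on the play path for some reply by Follower when Leader follows U/Out/s/y.
Changing the action at any of them therefore changes at least one column, so only U/Out/s/y itself gives this row.

1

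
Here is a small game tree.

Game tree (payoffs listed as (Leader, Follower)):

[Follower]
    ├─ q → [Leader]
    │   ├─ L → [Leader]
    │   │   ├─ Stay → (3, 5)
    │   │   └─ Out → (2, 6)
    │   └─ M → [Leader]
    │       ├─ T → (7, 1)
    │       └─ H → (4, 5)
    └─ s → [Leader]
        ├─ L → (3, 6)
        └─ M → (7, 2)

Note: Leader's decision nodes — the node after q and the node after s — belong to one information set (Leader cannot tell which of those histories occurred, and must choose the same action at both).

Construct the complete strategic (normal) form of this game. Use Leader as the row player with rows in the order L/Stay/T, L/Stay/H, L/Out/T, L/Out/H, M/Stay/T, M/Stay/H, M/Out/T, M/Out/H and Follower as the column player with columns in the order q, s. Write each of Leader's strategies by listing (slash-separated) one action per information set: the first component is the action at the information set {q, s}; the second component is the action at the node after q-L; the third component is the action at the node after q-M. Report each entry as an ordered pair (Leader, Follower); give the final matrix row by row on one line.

L/Stay/T: (3,5) (3,6) | L/Stay/H: (3,5) (3,6) | L/Out/T: (2,6) (3,6) | L/Out/H: (2,6) (3,6) | M/Stay/T: (7,1) (7,2) | M/Stay/H: (4,5) (7,2) | M/Out/T: (7,1) (7,2) | M/Out/H: (4,5) (7,2)

                q        s
L/Stay/T    (3,5)    (3,6)
L/Stay/H    (3,5)    (3,6)
 L/Out/T    (2,6)    (3,6)
 L/Out/H    (2,6)    (3,6)
M/Stay/T    (7,1)    (7,2)
M/Stay/H    (4,5)    (7,2)
 M/Out/T    (7,1)    (7,2)
 M/Out/H    (4,5)    (7,2)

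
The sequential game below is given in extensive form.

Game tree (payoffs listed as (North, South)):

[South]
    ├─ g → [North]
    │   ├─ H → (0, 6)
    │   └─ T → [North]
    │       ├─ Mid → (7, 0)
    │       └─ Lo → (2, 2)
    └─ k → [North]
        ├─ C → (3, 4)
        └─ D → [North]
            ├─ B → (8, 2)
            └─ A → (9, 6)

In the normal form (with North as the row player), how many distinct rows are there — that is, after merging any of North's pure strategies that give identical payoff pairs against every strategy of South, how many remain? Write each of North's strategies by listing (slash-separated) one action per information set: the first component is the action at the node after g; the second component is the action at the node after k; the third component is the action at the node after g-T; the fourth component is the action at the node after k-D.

North has 16 pure strategies: H/C/Mid/B, H/C/Mid/A, H/C/Lo/B, H/C/Lo/A, H/D/Mid/B, H/D/Mid/A, H/D/Lo/B, H/D/Lo/A, T/C/Mid/B, T/C/Mid/A, T/C/Lo/B, T/C/Lo/A, T/D/Mid/B, T/D/Mid/A, T/D/Lo/B, T/D/Lo/A. Columns: g, k.
{H/C/Mid/B, H/C/Mid/A, H/C/Lo/B, H/C/Lo/A} → row (0,6) (3,4)
{H/D/Mid/B, H/D/Lo/B} → row (0,6) (8,2)
{H/D/Mid/A, H/D/Lo/A} → row (0,6) (9,6)
{T/C/Mid/B, T/C/Mid/A} → row (7,0) (3,4)
{T/C/Lo/B, T/C/Lo/A} → row (2,2) (3,4)
{T/D/Mid/B} → row (7,0) (8,2)
{T/D/Mid/A} → row (7,0) (9,6)
{T/D/Lo/B} → row (2,2) (8,2)
{T/D/Lo/A} → row (2,2) (9,6)
That's 9 distinct rows out of 16 strategies.

9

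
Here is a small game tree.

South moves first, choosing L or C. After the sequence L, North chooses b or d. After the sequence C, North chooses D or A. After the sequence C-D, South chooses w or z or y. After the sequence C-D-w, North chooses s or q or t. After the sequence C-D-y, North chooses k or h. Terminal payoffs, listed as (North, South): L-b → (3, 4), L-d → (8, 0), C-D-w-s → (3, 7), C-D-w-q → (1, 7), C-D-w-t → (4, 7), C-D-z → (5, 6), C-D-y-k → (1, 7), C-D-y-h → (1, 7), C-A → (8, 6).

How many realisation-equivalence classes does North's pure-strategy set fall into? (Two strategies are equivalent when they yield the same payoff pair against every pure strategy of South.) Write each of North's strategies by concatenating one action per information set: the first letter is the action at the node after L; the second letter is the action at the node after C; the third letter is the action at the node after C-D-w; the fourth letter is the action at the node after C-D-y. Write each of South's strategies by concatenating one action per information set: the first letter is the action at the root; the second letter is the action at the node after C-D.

8

North has 24 pure strategies: bDsk, bDsh, bDqk, bDqh, bDtk, bDth, bAsk, bAsh, bAqk, bAqh, bAtk, bAth, dDsk, dDsh, dDqk, dDqh, dDtk, dDth, dAsk, dAsh, dAqk, dAqh, dAtk, dAth. Columns: Lw, Lz, Ly, Cw, Cz, Cy.
{bDsk, bDsh} → row (3,4) (3,4) (3,4) (3,7) (5,6) (1,7)
{bDqk, bDqh} → row (3,4) (3,4) (3,4) (1,7) (5,6) (1,7)
{bDtk, bDth} → row (3,4) (3,4) (3,4) (4,7) (5,6) (1,7)
{bAsk, bAsh, bAqk, bAqh, bAtk, bAth} → row (3,4) (3,4) (3,4) (8,6) (8,6) (8,6)
{dDsk, dDsh} → row (8,0) (8,0) (8,0) (3,7) (5,6) (1,7)
{dDqk, dDqh} → row (8,0) (8,0) (8,0) (1,7) (5,6) (1,7)
{dDtk, dDth} → row (8,0) (8,0) (8,0) (4,7) (5,6) (1,7)
{dAsk, dAsh, dAqk, dAqh, dAtk, dAth} → row (8,0) (8,0) (8,0) (8,6) (8,6) (8,6)
That's 8 distinct rows out of 24 strategies.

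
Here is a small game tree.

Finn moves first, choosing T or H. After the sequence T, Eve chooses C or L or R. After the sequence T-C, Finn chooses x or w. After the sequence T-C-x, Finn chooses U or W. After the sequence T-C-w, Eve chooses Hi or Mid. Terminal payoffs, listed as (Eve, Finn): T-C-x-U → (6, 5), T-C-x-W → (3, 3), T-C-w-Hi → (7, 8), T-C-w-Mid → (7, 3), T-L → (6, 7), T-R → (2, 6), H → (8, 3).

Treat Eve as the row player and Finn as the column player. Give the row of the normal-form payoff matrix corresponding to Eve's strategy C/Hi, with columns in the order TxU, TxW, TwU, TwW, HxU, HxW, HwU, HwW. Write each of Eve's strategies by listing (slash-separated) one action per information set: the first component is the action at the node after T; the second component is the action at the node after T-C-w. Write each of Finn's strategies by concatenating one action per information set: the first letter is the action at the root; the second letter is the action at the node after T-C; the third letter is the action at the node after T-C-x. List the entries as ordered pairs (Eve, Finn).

(6,5) (3,3) (7,8) (7,8) (8,3) (8,3) (8,3) (8,3)

vs TxU: Finn plays T → Eve plays C at [T] → Finn plays x at [T-C] → Finn plays U at [T-C-x] → (6, 5)
vs TxW: Finn plays T → Eve plays C at [T] → Finn plays x at [T-C] → Finn plays W at [T-C-x] → (3, 3)
vs TwU: Finn plays T → Eve plays C at [T] → Finn plays w at [T-C] → Eve plays Hi at [T-C-w] → (7, 8)
vs TwW: Finn plays T → Eve plays C at [T] → Finn plays w at [T-C] → Eve plays Hi at [T-C-w] → (7, 8)
vs HxU: Finn plays H → (8, 3)
vs HxW: Finn plays H → (8, 3)
vs HwU: Finn plays H → (8, 3)
vs HwW: Finn plays H → (8, 3)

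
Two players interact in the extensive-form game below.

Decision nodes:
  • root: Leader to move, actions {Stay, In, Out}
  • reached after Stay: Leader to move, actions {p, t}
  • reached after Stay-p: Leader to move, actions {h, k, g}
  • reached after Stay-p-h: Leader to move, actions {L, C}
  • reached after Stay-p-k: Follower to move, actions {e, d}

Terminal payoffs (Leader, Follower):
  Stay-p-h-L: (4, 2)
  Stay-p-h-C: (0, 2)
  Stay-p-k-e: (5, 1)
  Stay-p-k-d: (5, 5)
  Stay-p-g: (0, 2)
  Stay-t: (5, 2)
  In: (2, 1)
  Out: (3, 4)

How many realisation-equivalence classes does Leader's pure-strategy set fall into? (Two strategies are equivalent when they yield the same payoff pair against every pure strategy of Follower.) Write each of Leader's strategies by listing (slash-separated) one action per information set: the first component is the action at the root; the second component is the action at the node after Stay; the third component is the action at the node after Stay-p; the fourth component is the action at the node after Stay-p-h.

6

Leader has 36 pure strategies: Stay/p/h/L, Stay/p/h/C, Stay/p/k/L, Stay/p/k/C, Stay/p/g/L, Stay/p/g/C, Stay/t/h/L, Stay/t/h/C, Stay/t/k/L, Stay/t/k/C, Stay/t/g/L, Stay/t/g/C, In/p/h/L, In/p/h/C, In/p/k/L, In/p/k/C, In/p/g/L, In/p/g/C, In/t/h/L, In/t/h/C, In/t/k/L, In/t/k/C, In/t/g/L, In/t/g/C, Out/p/h/L, Out/p/h/C, Out/p/k/L, Out/p/k/C, Out/p/g/L, Out/p/g/C, Out/t/h/L, Out/t/h/C, Out/t/k/L, Out/t/k/C, Out/t/g/L, Out/t/g/C. Columns: e, d.
{Stay/p/h/L} → row (4,2) (4,2)
{Stay/p/h/C, Stay/p/g/L, Stay/p/g/C} → row (0,2) (0,2)
{Stay/p/k/L, Stay/p/k/C} → row (5,1) (5,5)
{Stay/t/h/L, Stay/t/h/C, Stay/t/k/L, Stay/t/k/C, Stay/t/g/L, Stay/t/g/C} → row (5,2) (5,2)
{In/p/h/L, In/p/h/C, In/p/k/L, In/p/k/C, In/p/g/L, In/p/g/C, In/t/h/L, In/t/h/C, In/t/k/L, In/t/k/C, In/t/g/L, In/t/g/C} → row (2,1) (2,1)
{Out/p/h/L, Out/p/h/C, Out/p/k/L, Out/p/k/C, Out/p/g/L, Out/p/g/C, Out/t/h/L, Out/t/h/C, Out/t/k/L, Out/t/k/C, Out/t/g/L, Out/t/g/C} → row (3,4) (3,4)
That's 6 distinct rows out of 36 strategies.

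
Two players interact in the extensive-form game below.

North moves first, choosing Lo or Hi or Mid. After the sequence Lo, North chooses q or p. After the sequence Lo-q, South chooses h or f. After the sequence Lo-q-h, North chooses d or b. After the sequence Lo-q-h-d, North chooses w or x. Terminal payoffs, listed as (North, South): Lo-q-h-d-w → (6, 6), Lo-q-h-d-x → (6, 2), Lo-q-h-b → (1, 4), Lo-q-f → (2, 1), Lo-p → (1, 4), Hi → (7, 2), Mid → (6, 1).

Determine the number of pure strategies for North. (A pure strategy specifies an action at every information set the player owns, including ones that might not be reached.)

North owns the root with actions {Lo, Hi, Mid} — three choices.
North owns the node after Lo with actions {q, p} — two choices.
North owns the node after Lo-q-h with actions {d, b} — two choices.
North owns the node after Lo-q-h-d with actions {w, x} — two choices.
A pure strategy fixes one action at each information set independently, so the count is the product 3 × 2 × 2 × 2 = 24.

24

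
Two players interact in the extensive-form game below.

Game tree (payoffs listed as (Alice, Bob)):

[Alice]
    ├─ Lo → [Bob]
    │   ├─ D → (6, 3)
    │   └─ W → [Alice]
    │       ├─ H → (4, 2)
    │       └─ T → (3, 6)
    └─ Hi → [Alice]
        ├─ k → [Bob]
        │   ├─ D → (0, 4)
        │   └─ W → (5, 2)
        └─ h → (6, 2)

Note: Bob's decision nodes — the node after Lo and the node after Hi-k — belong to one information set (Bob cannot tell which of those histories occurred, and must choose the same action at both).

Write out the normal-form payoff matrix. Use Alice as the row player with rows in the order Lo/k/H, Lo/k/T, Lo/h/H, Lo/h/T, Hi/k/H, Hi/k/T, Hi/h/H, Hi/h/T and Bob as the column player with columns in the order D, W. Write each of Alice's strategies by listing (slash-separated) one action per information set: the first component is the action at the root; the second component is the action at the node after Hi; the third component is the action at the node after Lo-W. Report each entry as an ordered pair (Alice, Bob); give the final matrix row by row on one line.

Row Lo/k/H: D→(6,3), W→(4,2)
Row Lo/k/T: D→(6,3), W→(3,6)
Row Lo/h/H: D→(6,3), W→(4,2)
Row Lo/h/T: D→(6,3), W→(3,6)
Row Hi/k/H: D→(0,4), W→(5,2)
Row Hi/k/T: D→(0,4), W→(5,2)
Row Hi/h/H: D→(6,2), W→(6,2)
Row Hi/h/T: D→(6,2), W→(6,2)

Lo/k/H: (6,3) (4,2) | Lo/k/T: (6,3) (3,6) | Lo/h/H: (6,3) (4,2) | Lo/h/T: (6,3) (3,6) | Hi/k/H: (0,4) (5,2) | Hi/k/T: (0,4) (5,2) | Hi/h/H: (6,2) (6,2) | Hi/h/T: (6,2) (6,2)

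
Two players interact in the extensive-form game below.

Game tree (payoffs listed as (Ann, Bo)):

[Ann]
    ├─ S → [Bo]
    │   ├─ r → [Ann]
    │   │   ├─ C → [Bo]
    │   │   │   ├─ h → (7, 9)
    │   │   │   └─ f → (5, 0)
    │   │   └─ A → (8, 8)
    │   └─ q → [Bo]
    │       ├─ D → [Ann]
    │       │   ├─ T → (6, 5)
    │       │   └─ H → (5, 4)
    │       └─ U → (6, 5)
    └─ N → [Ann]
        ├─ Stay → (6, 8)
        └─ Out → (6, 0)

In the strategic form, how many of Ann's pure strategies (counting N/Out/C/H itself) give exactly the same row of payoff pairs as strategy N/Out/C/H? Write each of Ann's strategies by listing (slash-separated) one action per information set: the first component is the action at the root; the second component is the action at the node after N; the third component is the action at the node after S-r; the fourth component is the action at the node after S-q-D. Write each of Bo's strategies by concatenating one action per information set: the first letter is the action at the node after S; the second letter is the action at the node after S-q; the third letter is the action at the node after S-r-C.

4

Row for N/Out/C/H (columns rDh, rDf, rUh, rUf, qDh, qDf, qUh, qUf): (6,0) (6,0) (6,0) (6,0) (6,0) (6,0) (6,0) (6,0).
Under N/Out/C/H, Ann's choice at the node after S-r and at the node after S-q-D can never be reached regardless of what Bo does, so varying those choices leaves every outcome unchanged.
Holding the reachable choices fixed and varying the unreachable ones freely already gives 2 × 2 = 4 equivalent strategies.
No other strategy reproduces this row, so those 4 are the full class: N/Out/C/T, N/Out/C/H, N/Out/A/T, N/Out/A/H.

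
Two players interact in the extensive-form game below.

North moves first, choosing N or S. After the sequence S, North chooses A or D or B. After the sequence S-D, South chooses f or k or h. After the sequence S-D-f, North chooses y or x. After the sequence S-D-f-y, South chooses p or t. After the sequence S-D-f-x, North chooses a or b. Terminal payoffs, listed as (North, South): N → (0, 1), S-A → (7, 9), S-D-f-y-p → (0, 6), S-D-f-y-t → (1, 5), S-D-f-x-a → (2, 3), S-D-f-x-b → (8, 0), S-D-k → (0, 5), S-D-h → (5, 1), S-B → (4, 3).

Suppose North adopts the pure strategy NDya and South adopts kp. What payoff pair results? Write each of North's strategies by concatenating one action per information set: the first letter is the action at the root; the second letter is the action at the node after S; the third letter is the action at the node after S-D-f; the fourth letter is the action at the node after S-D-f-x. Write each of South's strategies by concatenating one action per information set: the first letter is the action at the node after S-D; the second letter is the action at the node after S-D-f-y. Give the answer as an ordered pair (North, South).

Trace the play path from the root:
  North plays N
→ terminal payoff (0, 1).
(North's choice at the node after S is never reached on this path, so it doesn't affect the outcome.)

(0, 1)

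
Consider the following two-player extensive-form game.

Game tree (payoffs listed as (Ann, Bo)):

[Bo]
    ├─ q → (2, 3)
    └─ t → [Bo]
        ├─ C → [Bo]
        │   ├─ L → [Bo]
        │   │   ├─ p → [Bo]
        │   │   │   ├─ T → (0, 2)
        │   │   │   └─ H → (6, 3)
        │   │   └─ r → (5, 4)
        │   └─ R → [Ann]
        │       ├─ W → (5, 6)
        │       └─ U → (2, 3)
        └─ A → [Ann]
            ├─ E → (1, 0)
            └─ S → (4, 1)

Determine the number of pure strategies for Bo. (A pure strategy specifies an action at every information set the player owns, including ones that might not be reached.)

Bo owns the root with actions {q, t} — two choices.
Bo owns the node after t with actions {C, A} — two choices.
Bo owns the node after t-C with actions {L, R} — two choices.
Bo owns the node after t-C-L with actions {p, r} — two choices.
Bo owns the node after t-C-L-p with actions {T, H} — two choices.
A pure strategy fixes one action at each information set independently, so the count is the product 2 × 2 × 2 × 2 × 2 = 32.

32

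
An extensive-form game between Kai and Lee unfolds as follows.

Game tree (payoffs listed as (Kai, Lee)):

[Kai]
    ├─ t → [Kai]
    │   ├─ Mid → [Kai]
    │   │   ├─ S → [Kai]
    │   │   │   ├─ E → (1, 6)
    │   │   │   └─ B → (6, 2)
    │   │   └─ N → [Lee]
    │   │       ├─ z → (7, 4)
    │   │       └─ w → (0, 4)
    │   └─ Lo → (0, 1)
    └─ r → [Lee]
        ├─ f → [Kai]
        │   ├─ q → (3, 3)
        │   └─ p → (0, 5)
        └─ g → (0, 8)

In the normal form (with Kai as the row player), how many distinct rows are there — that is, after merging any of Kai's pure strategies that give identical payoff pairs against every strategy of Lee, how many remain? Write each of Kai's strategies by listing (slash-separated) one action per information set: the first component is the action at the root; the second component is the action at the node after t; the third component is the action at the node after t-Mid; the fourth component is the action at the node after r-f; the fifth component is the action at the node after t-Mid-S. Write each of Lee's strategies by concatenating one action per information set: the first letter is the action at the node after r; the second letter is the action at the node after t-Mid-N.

6

Kai has 32 pure strategies: t/Mid/S/q/E, t/Mid/S/q/B, t/Mid/S/p/E, t/Mid/S/p/B, t/Mid/N/q/E, t/Mid/N/q/B, t/Mid/N/p/E, t/Mid/N/p/B, t/Lo/S/q/E, t/Lo/S/q/B, t/Lo/S/p/E, t/Lo/S/p/B, t/Lo/N/q/E, t/Lo/N/q/B, t/Lo/N/p/E, t/Lo/N/p/B, r/Mid/S/q/E, r/Mid/S/q/B, r/Mid/S/p/E, r/Mid/S/p/B, r/Mid/N/q/E, r/Mid/N/q/B, r/Mid/N/p/E, r/Mid/N/p/B, r/Lo/S/q/E, r/Lo/S/q/B, r/Lo/S/p/E, r/Lo/S/p/B, r/Lo/N/q/E, r/Lo/N/q/B, r/Lo/N/p/E, r/Lo/N/p/B. Columns: fz, fw, gz, gw.
{t/Mid/S/q/E, t/Mid/S/p/E} → row (1,6) (1,6) (1,6) (1,6)
{t/Mid/S/q/B, t/Mid/S/p/B} → row (6,2) (6,2) (6,2) (6,2)
{t/Mid/N/q/E, t/Mid/N/q/B, t/Mid/N/p/E, t/Mid/N/p/B} → row (7,4) (0,4) (7,4) (0,4)
{t/Lo/S/q/E, t/Lo/S/q/B, t/Lo/S/p/E, t/Lo/S/p/B, t/Lo/N/q/E, t/Lo/N/q/B, t/Lo/N/p/E, t/Lo/N/p/B} → row (0,1) (0,1) (0,1) (0,1)
{r/Mid/S/q/E, r/Mid/S/q/B, r/Mid/N/q/E, r/Mid/N/q/B, r/Lo/S/q/E, r/Lo/S/q/B, r/Lo/N/q/E, r/Lo/N/q/B} → row (3,3) (3,3) (0,8) (0,8)
{r/Mid/S/p/E, r/Mid/S/p/B, r/Mid/N/p/E, r/Mid/N/p/B, r/Lo/S/p/E, r/Lo/S/p/B, r/Lo/N/p/E, r/Lo/N/p/B} → row (0,5) (0,5) (0,8) (0,8)
That's 6 distinct rows out of 32 strategies.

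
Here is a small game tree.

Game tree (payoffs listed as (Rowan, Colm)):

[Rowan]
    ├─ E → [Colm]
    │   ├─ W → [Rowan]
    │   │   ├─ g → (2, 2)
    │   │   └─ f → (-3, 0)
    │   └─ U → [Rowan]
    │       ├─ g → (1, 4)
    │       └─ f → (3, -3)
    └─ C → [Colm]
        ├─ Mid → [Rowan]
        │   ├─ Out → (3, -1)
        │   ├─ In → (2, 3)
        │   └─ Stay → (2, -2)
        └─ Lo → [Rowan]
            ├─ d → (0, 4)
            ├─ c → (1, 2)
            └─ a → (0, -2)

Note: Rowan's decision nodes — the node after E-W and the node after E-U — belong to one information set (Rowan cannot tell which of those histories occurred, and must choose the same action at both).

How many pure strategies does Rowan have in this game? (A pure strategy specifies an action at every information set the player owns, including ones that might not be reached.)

Rowan owns the root with actions {E, C} — two choices.
Rowan owns the information set {E-W, E-U} with actions {g, f} — two choices.
Rowan owns the node after C-Mid with actions {Out, In, Stay} — three choices.
Rowan owns the node after C-Lo with actions {d, c, a} — three choices.
A pure strategy fixes one action at each information set independently, so the count is the product 2 × 2 × 3 × 3 = 36.

36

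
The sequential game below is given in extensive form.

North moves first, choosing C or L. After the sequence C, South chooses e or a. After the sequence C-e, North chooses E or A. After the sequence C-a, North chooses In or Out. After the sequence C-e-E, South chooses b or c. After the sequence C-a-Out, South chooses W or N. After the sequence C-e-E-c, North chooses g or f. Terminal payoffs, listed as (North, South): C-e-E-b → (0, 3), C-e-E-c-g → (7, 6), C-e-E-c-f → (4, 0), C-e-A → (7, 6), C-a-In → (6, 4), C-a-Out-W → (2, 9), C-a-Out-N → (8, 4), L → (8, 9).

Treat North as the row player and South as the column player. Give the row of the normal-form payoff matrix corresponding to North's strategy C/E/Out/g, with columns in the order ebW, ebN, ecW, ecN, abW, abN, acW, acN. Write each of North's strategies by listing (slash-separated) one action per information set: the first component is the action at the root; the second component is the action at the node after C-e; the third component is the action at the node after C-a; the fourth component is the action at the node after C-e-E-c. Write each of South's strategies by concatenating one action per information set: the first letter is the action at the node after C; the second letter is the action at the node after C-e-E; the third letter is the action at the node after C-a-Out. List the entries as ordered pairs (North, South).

vs ebW: North plays C → South plays e at [C] → North plays E at [C-e] → South plays b at [C-e-E] → (0, 3)
vs ebN: North plays C → South plays e at [C] → North plays E at [C-e] → South plays b at [C-e-E] → (0, 3)
vs ecW: North plays C → South plays e at [C] → North plays E at [C-e] → South plays c at [C-e-E] → North plays g at [C-e-E-c] → (7, 6)
vs ecN: North plays C → South plays e at [C] → North plays E at [C-e] → South plays c at [C-e-E] → North plays g at [C-e-E-c] → (7, 6)
vs abW: North plays C → South plays a at [C] → North plays Out at [C-a] → South plays W at [C-a-Out] → (2, 9)
vs abN: North plays C → South plays a at [C] → North plays Out at [C-a] → South plays N at [C-a-Out] → (8, 4)
vs acW: North plays C → South plays a at [C] → North plays Out at [C-a] → South plays W at [C-a-Out] → (2, 9)
vs acN: North plays C → South plays a at [C] → North plays Out at [C-a] → South plays N at [C-a-Out] → (8, 4)

(0,3) (0,3) (7,6) (7,6) (2,9) (8,4) (2,9) (8,4)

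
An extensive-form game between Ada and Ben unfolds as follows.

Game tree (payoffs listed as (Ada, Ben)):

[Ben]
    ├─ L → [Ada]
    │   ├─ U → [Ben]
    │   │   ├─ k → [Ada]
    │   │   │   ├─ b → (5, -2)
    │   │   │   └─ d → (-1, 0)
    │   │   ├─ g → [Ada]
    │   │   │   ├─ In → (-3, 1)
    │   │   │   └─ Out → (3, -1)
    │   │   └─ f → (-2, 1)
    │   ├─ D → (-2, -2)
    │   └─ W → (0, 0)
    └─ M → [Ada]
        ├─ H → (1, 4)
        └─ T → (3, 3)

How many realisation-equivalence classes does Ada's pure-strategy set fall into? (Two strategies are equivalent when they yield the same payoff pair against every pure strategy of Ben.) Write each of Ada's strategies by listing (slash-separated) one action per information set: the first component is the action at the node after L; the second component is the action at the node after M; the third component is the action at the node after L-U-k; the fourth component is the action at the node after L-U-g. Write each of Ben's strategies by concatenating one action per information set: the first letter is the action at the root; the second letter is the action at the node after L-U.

Ada has 24 pure strategies: U/H/b/In, U/H/b/Out, U/H/d/In, U/H/d/Out, U/T/b/In, U/T/b/Out, U/T/d/In, U/T/d/Out, D/H/b/In, D/H/b/Out, D/H/d/In, D/H/d/Out, D/T/b/In, D/T/b/Out, D/T/d/In, D/T/d/Out, W/H/b/In, W/H/b/Out, W/H/d/In, W/H/d/Out, W/T/b/In, W/T/b/Out, W/T/d/In, W/T/d/Out. Columns: Lk, Lg, Lf, Mk, Mg, Mf.
{U/H/b/In} → row (5,-2) (-3,1) (-2,1) (1,4) (1,4) (1,4)
{U/H/b/Out} → row (5,-2) (3,-1) (-2,1) (1,4) (1,4) (1,4)
{U/H/d/In} → row (-1,0) (-3,1) (-2,1) (1,4) (1,4) (1,4)
{U/H/d/Out} → row (-1,0) (3,-1) (-2,1) (1,4) (1,4) (1,4)
{U/T/b/In} → row (5,-2) (-3,1) (-2,1) (3,3) (3,3) (3,3)
{U/T/b/Out} → row (5,-2) (3,-1) (-2,1) (3,3) (3,3) (3,3)
{U/T/d/In} → row (-1,0) (-3,1) (-2,1) (3,3) (3,3) (3,3)
{U/T/d/Out} → row (-1,0) (3,-1) (-2,1) (3,3) (3,3) (3,3)
{D/H/b/In, D/H/b/Out, D/H/d/In, D/H/d/Out} → row (-2,-2) (-2,-2) (-2,-2) (1,4) (1,4) (1,4)
{D/T/b/In, D/T/b/Out, D/T/d/In, D/T/d/Out} → row (-2,-2) (-2,-2) (-2,-2) (3,3) (3,3) (3,3)
{W/H/b/In, W/H/b/Out, W/H/d/In, W/H/d/Out} → row (0,0) (0,0) (0,0) (1,4) (1,4) (1,4)
{W/T/b/In, W/T/b/Out, W/T/d/In, W/T/d/Out} → row (0,0) (0,0) (0,0) (3,3) (3,3) (3,3)
That's 12 distinct rows out of 24 strategies.

12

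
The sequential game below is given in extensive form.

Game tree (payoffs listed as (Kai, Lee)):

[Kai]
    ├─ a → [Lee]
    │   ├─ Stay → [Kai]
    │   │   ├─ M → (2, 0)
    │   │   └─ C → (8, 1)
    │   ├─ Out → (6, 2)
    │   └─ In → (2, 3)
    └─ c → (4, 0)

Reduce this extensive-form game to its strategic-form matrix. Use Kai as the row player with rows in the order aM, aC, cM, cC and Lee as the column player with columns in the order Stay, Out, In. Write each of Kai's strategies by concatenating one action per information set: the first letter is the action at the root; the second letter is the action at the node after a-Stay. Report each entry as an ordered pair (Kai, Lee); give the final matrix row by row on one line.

         Stay      Out       In
  aM    (2,0)    (6,2)    (2,3)
  aC    (8,1)    (6,2)    (2,3)
  cM    (4,0)    (4,0)    (4,0)
  cC    (4,0)    (4,0)    (4,0)

aM: (2,0) (6,2) (2,3) | aC: (8,1) (6,2) (2,3) | cM: (4,0) (4,0) (4,0) | cC: (4,0) (4,0) (4,0)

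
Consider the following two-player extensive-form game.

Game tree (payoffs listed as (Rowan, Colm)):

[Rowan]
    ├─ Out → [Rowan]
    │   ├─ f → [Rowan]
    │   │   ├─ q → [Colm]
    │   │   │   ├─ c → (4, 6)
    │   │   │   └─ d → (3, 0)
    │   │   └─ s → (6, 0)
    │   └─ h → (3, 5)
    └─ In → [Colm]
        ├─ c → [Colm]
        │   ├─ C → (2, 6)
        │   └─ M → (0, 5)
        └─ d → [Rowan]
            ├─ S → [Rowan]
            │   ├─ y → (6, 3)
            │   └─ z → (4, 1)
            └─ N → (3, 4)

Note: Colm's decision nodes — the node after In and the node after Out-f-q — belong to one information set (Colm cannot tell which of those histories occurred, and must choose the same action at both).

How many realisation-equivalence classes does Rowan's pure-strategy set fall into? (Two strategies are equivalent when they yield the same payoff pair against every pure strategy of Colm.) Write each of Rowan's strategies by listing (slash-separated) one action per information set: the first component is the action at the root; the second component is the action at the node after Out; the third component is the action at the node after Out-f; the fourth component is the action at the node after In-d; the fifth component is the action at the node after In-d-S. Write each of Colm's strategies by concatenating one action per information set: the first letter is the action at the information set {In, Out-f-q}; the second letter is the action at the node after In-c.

Rowan has 32 pure strategies: Out/f/q/S/y, Out/f/q/S/z, Out/f/q/N/y, Out/f/q/N/z, Out/f/s/S/y, Out/f/s/S/z, Out/f/s/N/y, Out/f/s/N/z, Out/h/q/S/y, Out/h/q/S/z, Out/h/q/N/y, Out/h/q/N/z, Out/h/s/S/y, Out/h/s/S/z, Out/h/s/N/y, Out/h/s/N/z, In/f/q/S/y, In/f/q/S/z, In/f/q/N/y, In/f/q/N/z, In/f/s/S/y, In/f/s/S/z, In/f/s/N/y, In/f/s/N/z, In/h/q/S/y, In/h/q/S/z, In/h/q/N/y, In/h/q/N/z, In/h/s/S/y, In/h/s/S/z, In/h/s/N/y, In/h/s/N/z. Columns: cC, cM, dC, dM.
{Out/f/q/S/y, Out/f/q/S/z, Out/f/q/N/y, Out/f/q/N/z} → row (4,6) (4,6) (3,0) (3,0)
{Out/f/s/S/y, Out/f/s/S/z, Out/f/s/N/y, Out/f/s/N/z} → row (6,0) (6,0) (6,0) (6,0)
{Out/h/q/S/y, Out/h/q/S/z, Out/h/q/N/y, Out/h/q/N/z, Out/h/s/S/y, Out/h/s/S/z, Out/h/s/N/y, Out/h/s/N/z} → row (3,5) (3,5) (3,5) (3,5)
{In/f/q/S/y, In/f/s/S/y, In/h/q/S/y, In/h/s/S/y} → row (2,6) (0,5) (6,3) (6,3)
{In/f/q/S/z, In/f/s/S/z, In/h/q/S/z, In/h/s/S/z} → row (2,6) (0,5) (4,1) (4,1)
{In/f/q/N/y, In/f/q/N/z, In/f/s/N/y, In/f/s/N/z, In/h/q/N/y, In/h/q/N/z, In/h/s/N/y, In/h/s/N/z} → row (2,6) (0,5) (3,4) (3,4)
That's 6 distinct rows out of 32 strategies.

6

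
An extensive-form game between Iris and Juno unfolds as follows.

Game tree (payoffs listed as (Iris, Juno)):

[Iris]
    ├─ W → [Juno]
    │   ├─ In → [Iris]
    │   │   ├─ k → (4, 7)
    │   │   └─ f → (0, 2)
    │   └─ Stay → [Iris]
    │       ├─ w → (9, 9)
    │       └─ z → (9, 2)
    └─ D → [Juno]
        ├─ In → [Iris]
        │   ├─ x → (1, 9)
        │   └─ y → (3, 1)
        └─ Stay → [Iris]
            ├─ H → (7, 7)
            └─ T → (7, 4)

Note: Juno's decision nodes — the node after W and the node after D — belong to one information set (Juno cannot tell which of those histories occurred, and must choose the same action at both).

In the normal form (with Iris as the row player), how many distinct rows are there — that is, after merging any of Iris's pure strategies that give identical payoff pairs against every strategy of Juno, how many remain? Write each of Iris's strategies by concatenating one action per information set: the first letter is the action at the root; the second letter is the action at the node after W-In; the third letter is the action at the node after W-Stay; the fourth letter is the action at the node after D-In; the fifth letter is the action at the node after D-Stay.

8

Iris has 32 pure strategies: WkwxH, WkwxT, WkwyH, WkwyT, WkzxH, WkzxT, WkzyH, WkzyT, WfwxH, WfwxT, WfwyH, WfwyT, WfzxH, WfzxT, WfzyH, WfzyT, DkwxH, DkwxT, DkwyH, DkwyT, DkzxH, DkzxT, DkzyH, DkzyT, DfwxH, DfwxT, DfwyH, DfwyT, DfzxH, DfzxT, DfzyH, DfzyT. Columns: In, Stay.
{WkwxH, WkwxT, WkwyH, WkwyT} → row (4,7) (9,9)
{WkzxH, WkzxT, WkzyH, WkzyT} → row (4,7) (9,2)
{WfwxH, WfwxT, WfwyH, WfwyT} → row (0,2) (9,9)
{WfzxH, WfzxT, WfzyH, WfzyT} → row (0,2) (9,2)
{DkwxH, DkzxH, DfwxH, DfzxH} → row (1,9) (7,7)
{DkwxT, DkzxT, DfwxT, DfzxT} → row (1,9) (7,4)
{DkwyH, DkzyH, DfwyH, DfzyH} → row (3,1) (7,7)
{DkwyT, DkzyT, DfwyT, DfzyT} → row (3,1) (7,4)
That's 8 distinct rows out of 32 strategies.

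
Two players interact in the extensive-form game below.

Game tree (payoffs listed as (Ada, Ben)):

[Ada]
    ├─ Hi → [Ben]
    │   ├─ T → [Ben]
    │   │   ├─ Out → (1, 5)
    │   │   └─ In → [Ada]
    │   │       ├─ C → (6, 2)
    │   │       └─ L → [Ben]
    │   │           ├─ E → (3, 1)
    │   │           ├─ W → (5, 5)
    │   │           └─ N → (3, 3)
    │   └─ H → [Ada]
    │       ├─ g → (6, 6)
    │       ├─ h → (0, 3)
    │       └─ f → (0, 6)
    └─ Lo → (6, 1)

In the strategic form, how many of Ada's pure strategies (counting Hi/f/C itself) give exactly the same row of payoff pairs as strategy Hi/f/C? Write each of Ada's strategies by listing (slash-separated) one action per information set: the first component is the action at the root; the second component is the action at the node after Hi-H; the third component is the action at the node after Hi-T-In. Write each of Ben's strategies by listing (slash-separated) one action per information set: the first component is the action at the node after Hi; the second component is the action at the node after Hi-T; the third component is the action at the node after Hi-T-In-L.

Row for Hi/f/C (columns T/Out/E, T/Out/W, T/Out/N, T/In/E, T/In/W, T/In/N, H/Out/E, H/Out/W, H/Out/N, H/In/E, H/In/W, H/In/N): (1,5) (1,5) (1,5) (6,2) (6,2) (6,2) (0,6) (0,6) (0,6) (0,6) (0,6) (0,6).
Every one of Ada's information sets is on the play path for some reply by Ben when Ada follows Hi/f/C.
Changing the action at any of them therefore changes at least one column, so only Hi/f/C itself gives this row.

1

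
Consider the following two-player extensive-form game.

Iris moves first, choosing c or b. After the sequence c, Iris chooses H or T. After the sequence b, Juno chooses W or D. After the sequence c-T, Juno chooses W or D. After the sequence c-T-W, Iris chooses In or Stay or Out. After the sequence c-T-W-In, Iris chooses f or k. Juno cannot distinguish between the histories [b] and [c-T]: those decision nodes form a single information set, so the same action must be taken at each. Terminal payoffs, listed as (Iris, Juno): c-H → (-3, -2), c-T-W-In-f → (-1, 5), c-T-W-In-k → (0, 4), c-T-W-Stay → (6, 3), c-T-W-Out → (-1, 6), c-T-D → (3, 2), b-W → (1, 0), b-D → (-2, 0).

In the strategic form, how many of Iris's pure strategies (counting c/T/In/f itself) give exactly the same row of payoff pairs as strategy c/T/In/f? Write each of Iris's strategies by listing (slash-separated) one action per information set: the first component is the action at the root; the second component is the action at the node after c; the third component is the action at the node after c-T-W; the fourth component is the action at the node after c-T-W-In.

Row for c/T/In/f (columns W, D): (-1,5) (3,2).
Every one of Iris's information sets is on the play path for some reply by Juno when Iris follows c/T/In/f.
Changing the action at any of them therefore changes at least one column, so only c/T/In/f itself gives this row.

1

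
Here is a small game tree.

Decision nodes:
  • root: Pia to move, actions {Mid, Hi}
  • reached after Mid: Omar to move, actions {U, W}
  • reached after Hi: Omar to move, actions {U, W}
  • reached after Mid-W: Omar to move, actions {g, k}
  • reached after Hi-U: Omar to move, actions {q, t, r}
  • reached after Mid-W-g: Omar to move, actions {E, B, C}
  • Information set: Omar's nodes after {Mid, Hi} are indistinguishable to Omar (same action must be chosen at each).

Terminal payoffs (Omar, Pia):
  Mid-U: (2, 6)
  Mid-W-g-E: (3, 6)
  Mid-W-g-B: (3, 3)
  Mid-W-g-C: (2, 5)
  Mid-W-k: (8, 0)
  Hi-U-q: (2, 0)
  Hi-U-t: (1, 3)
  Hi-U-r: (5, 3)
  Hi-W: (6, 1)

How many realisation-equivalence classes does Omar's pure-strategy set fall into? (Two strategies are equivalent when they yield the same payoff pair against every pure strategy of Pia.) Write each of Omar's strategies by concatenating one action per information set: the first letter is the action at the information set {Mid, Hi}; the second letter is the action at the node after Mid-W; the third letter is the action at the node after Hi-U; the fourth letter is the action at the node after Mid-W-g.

7

Omar has 36 pure strategies: UgqE, UgqB, UgqC, UgtE, UgtB, UgtC, UgrE, UgrB, UgrC, UkqE, UkqB, UkqC, UktE, UktB, UktC, UkrE, UkrB, UkrC, WgqE, WgqB, WgqC, WgtE, WgtB, WgtC, WgrE, WgrB, WgrC, WkqE, WkqB, WkqC, WktE, WktB, WktC, WkrE, WkrB, WkrC. Columns: Mid, Hi.
{UgqE, UgqB, UgqC, UkqE, UkqB, UkqC} → row (2,6) (2,0)
{UgtE, UgtB, UgtC, UktE, UktB, UktC} → row (2,6) (1,3)
{UgrE, UgrB, UgrC, UkrE, UkrB, UkrC} → row (2,6) (5,3)
{WgqE, WgtE, WgrE} → row (3,6) (6,1)
{WgqB, WgtB, WgrB} → row (3,3) (6,1)
{WgqC, WgtC, WgrC} → row (2,5) (6,1)
{WkqE, WkqB, WkqC, WktE, WktB, WktC, WkrE, WkrB, WkrC} → row (8,0) (6,1)
That's 7 distinct rows out of 36 strategies.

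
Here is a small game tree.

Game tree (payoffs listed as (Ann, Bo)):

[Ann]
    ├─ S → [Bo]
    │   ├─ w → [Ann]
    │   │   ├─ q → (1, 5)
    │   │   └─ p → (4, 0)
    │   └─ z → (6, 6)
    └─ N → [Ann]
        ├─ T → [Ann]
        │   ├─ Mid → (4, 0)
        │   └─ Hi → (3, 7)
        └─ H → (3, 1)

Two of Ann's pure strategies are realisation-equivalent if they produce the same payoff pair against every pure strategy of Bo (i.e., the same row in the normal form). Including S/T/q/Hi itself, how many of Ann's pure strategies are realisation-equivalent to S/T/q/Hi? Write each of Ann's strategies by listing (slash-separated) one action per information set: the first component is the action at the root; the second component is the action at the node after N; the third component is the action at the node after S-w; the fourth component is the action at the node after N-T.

4

Row for S/T/q/Hi (columns w, z): (1,5) (6,6).
Under S/T/q/Hi, Ann's choice at the node after N and at the node after N-T can never be reached regardless of what Bo does, so varying those choices leaves every outcome unchanged.
Holding the reachable choices fixed and varying the unreachable ones freely already gives 2 × 2 = 4 equivalent strategies.
No other strategy reproduces this row, so those 4 are the full class: S/T/q/Mid, S/T/q/Hi, S/H/q/Mid, S/H/q/Hi.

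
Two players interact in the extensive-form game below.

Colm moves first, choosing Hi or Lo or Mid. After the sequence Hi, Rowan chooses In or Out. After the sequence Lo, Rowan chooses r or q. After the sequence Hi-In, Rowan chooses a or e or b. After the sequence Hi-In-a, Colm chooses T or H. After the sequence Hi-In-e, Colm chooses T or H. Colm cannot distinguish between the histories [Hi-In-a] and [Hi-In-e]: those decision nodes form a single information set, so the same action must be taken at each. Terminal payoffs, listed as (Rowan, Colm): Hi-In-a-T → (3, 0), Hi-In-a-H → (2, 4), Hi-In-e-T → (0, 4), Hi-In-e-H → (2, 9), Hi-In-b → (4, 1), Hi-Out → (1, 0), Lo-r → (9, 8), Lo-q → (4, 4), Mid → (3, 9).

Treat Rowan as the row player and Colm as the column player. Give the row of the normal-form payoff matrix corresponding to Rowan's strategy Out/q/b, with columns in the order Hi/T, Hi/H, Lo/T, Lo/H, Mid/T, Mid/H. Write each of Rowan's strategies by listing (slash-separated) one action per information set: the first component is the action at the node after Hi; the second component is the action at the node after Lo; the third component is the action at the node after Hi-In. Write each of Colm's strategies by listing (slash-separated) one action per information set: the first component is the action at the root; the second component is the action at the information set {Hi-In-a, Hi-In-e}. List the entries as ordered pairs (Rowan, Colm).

vs Hi/T: Colm plays Hi → Rowan plays Out at [Hi] → (1, 0)
vs Hi/H: Colm plays Hi → Rowan plays Out at [Hi] → (1, 0)
vs Lo/T: Colm plays Lo → Rowan plays q at [Lo] → (4, 4)
vs Lo/H: Colm plays Lo → Rowan plays q at [Lo] → (4, 4)
vs Mid/T: Colm plays Mid → (3, 9)
vs Mid/H: Colm plays Mid → (3, 9)

(1,0) (1,0) (4,4) (4,4) (3,9) (3,9)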